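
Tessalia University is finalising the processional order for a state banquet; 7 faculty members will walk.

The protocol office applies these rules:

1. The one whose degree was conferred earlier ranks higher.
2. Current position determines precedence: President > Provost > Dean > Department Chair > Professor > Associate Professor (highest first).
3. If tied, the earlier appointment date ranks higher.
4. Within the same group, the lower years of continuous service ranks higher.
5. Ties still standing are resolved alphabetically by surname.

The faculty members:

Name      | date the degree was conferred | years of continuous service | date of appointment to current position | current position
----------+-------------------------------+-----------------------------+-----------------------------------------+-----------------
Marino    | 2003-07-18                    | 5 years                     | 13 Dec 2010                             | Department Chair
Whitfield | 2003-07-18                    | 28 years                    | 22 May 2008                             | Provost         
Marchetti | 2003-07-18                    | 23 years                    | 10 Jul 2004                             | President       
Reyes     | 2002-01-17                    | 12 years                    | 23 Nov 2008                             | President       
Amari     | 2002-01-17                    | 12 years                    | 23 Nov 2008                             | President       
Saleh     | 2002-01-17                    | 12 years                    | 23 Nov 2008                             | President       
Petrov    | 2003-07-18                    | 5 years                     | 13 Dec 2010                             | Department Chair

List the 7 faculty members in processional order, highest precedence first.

By date the degree was conferred (earlier first): Amari, Reyes and Saleh (each 2002-01-17); then Marchetti, Whitfield, Marino and Petrov (each 2003-07-18).
Amari, Reyes and Saleh are each President, so the next rule applies.
Amari, Reyes and Saleh all have date of appointment to current position 23 Nov 2008, so the next rule applies.
Amari, Reyes and Saleh all have years of continuous service 12 years, so the next rule applies.
Among Amari, Reyes and Saleh, alphabetically by surname: Amari before Reyes before Saleh.
Among Marchetti, Whitfield, Marino and Petrov, by current position: Marchetti (President) before Whitfield (Provost) before Marino and Petrov (Department Chair).
Marino and Petrov both have date of appointment to current position 13 Dec 2010, so the next rule applies.
Marino and Petrov both have years of continuous service 5 years, so the next rule applies.
Among Marino and Petrov, alphabetically by surname: Marino before Petrov.
Full order: Amari, Reyes, Saleh, Marchetti, Whitfield, Marino, Petrov.

Amari, Reyes, Saleh, Marchetti, Whitfield, Marino, Petrov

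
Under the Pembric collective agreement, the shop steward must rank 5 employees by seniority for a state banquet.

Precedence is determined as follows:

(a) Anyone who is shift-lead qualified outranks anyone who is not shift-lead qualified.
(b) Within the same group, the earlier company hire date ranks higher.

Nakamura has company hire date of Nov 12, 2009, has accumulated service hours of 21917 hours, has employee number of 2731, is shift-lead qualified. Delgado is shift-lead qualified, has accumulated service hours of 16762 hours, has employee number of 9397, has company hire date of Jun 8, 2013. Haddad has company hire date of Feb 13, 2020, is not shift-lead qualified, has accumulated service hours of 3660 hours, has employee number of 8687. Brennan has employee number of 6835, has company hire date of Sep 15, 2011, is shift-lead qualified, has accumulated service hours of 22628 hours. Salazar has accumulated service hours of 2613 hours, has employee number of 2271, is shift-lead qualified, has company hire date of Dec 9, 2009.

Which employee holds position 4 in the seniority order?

Delgado

By the first rule: Nakamura, Salazar, Brennan and Delgado (each shift-lead qualified); then Haddad (not shift-lead qualified).
Among Nakamura, Salazar, Brennan and Delgado, by company hire date (earlier first): Nakamura (Nov 12, 2009) before Salazar (Dec 9, 2009) before Brennan (Sep 15, 2011) before Delgado (Jun 8, 2013).
Order: Nakamura, Salazar, Brennan, Delgado, Haddad.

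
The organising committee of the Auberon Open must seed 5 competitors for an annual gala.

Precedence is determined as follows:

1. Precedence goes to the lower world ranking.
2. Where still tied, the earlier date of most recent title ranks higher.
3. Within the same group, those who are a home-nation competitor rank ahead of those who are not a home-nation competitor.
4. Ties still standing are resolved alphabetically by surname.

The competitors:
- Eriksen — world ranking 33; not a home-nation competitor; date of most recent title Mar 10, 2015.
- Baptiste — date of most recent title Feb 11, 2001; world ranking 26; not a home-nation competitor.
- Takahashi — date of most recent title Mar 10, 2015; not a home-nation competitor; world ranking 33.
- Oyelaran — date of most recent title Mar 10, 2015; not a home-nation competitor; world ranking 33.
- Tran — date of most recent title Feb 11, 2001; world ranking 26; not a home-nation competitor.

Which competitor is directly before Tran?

Baptiste

By world ranking (lower first): Baptiste and Tran (both 26); then Eriksen, Oyelaran and Takahashi (each 33).
Baptiste and Tran both have date of most recent title Feb 11, 2001, so the next rule applies.
Baptiste and Tran are each not a home-nation competitor, so the next rule applies.
Among Baptiste and Tran, alphabetically by surname: Baptiste before Tran.
Eriksen, Oyelaran and Takahashi all have date of most recent title Mar 10, 2015, so the next rule applies.
Eriksen, Oyelaran and Takahashi are each not a home-nation competitor, so the next rule applies.
Among Eriksen, Oyelaran and Takahashi, alphabetically by surname: Eriksen before Oyelaran before Takahashi.
Order: Baptiste, Tran, Eriksen, Oyelaran, Takahashi.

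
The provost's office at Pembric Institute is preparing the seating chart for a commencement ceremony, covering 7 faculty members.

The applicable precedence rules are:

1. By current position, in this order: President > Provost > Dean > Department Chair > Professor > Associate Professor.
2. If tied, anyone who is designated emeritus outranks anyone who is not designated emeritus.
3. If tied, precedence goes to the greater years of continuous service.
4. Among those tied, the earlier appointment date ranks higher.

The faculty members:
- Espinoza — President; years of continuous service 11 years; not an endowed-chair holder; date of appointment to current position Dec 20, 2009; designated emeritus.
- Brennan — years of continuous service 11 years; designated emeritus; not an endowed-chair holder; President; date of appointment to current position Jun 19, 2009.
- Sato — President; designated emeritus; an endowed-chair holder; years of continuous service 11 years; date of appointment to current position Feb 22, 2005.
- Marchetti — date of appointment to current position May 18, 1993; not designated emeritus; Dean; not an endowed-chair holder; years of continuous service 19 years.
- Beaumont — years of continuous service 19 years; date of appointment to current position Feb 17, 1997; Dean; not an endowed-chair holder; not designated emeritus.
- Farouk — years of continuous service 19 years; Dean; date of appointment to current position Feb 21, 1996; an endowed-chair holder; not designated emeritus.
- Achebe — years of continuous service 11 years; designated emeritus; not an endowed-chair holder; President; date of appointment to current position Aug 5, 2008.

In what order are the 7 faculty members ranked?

Sato, Achebe, Brennan, Espinoza, Marchetti, Farouk, Beaumont

By current position: Sato, Achebe, Brennan and Espinoza (President); then Marchetti, Farouk and Beaumont (Dean).
Sato, Achebe, Brennan and Espinoza are each designated emeritus, so the next rule applies.
Sato, Achebe, Brennan and Espinoza all have years of continuous service 11 years, so the next rule applies.
Among Sato, Achebe, Brennan and Espinoza, by date of appointment to current position (earlier first): Sato (Feb 22, 2005) before Achebe (Aug 5, 2008) before Brennan (Jun 19, 2009) before Espinoza (Dec 20, 2009).
Marchetti, Farouk and Beaumont are each not designated emeritus, so the next rule applies.
Marchetti, Farouk and Beaumont all have years of continuous service 19 years, so the next rule applies.
Among Marchetti, Farouk and Beaumont, by date of appointment to current position (earlier first): Marchetti (May 18, 1993) before Farouk (Feb 21, 1996) before Beaumont (Feb 17, 1997).
Full order: Sato, Achebe, Brennan, Espinoza, Marchetti, Farouk, Beaumont.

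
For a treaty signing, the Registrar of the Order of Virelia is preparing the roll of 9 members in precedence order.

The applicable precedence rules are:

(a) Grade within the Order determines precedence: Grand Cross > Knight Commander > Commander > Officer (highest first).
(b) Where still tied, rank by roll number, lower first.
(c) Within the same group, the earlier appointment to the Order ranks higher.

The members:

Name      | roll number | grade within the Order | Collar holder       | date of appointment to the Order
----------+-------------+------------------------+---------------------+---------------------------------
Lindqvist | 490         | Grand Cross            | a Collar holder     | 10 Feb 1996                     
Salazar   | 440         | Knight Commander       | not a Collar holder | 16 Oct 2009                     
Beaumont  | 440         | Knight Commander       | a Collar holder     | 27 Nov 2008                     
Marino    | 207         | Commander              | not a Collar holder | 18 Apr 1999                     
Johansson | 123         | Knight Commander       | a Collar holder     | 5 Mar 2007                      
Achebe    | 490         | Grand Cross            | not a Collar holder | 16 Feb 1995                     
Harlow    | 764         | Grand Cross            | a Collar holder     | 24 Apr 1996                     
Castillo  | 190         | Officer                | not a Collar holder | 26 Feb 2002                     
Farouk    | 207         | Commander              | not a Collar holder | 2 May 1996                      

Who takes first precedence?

By grade within the Order: Achebe, Lindqvist and Harlow (Grand Cross); then Johansson, Beaumont and Salazar (Knight Commander); then Farouk and Marino (Commander); then Castillo (Officer).
Among Achebe, Lindqvist and Harlow, by roll number (lower first): Achebe and Lindqvist (490) before Harlow (764).
Among Achebe and Lindqvist, by date of appointment to the Order (earlier first): Achebe (16 Feb 1995) before Lindqvist (10 Feb 1996).
Among Johansson, Beaumont and Salazar, by roll number (lower first): Johansson (123) before Beaumont and Salazar (440).
Among Beaumont and Salazar, by date of appointment to the Order (earlier first): Beaumont (27 Nov 2008) before Salazar (16 Oct 2009).
Farouk and Marino both have roll number 207, so the next rule applies.
Among Farouk and Marino, by date of appointment to the Order (earlier first): Farouk (2 May 1996) before Marino (18 Apr 1999).
Order: Achebe, Lindqvist, Harlow, Johansson, Beaumont, Salazar, Farouk, Marino, Castillo.

Achebe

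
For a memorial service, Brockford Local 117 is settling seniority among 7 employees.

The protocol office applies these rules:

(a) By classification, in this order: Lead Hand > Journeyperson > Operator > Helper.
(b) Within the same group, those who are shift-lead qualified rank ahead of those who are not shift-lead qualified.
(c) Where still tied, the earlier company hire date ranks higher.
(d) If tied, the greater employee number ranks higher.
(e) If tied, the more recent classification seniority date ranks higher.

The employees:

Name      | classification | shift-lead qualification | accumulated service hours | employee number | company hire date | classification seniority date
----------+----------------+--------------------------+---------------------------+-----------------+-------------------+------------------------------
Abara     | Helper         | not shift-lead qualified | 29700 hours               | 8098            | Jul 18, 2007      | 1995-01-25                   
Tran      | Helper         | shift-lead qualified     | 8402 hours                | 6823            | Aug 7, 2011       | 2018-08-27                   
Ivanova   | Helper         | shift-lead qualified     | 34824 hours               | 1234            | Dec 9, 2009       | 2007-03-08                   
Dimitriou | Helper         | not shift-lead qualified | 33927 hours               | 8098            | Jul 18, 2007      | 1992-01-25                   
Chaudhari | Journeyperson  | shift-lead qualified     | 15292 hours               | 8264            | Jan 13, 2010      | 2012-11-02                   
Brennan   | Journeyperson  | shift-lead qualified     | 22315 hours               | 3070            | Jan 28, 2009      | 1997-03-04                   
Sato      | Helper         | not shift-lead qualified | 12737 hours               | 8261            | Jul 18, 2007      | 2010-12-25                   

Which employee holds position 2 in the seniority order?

By classification: Brennan and Chaudhari (Journeyperson); then Ivanova, Tran, Sato, Abara and Dimitriou (Helper).
Brennan and Chaudhari are each shift-lead qualified, so the next rule applies.
Among Brennan and Chaudhari, by company hire date (earlier first): Brennan (Jan 28, 2009) before Chaudhari (Jan 13, 2010).
Among Ivanova, Tran, Sato, Abara and Dimitriou, shift-lead qualified before not shift-lead qualified: Ivanova and Tran (shift-lead qualified) before Sato, Abara and Dimitriou (not shift-lead qualified).
Among Ivanova and Tran, by company hire date (earlier first): Ivanova (Dec 9, 2009) before Tran (Aug 7, 2011).
Sato, Abara and Dimitriou all have company hire date Jul 18, 2007, so the next rule applies.
Among Sato, Abara and Dimitriou, by employee number (higher first): Sato (8261) before Abara and Dimitriou (8098).
Among Abara and Dimitriou, by classification seniority date (later first): Abara (1995-01-25) before Dimitriou (1992-01-25).
Order: Brennan, Chaudhari, Ivanova, Tran, Sato, Abara, Dimitriou.

Chaudhari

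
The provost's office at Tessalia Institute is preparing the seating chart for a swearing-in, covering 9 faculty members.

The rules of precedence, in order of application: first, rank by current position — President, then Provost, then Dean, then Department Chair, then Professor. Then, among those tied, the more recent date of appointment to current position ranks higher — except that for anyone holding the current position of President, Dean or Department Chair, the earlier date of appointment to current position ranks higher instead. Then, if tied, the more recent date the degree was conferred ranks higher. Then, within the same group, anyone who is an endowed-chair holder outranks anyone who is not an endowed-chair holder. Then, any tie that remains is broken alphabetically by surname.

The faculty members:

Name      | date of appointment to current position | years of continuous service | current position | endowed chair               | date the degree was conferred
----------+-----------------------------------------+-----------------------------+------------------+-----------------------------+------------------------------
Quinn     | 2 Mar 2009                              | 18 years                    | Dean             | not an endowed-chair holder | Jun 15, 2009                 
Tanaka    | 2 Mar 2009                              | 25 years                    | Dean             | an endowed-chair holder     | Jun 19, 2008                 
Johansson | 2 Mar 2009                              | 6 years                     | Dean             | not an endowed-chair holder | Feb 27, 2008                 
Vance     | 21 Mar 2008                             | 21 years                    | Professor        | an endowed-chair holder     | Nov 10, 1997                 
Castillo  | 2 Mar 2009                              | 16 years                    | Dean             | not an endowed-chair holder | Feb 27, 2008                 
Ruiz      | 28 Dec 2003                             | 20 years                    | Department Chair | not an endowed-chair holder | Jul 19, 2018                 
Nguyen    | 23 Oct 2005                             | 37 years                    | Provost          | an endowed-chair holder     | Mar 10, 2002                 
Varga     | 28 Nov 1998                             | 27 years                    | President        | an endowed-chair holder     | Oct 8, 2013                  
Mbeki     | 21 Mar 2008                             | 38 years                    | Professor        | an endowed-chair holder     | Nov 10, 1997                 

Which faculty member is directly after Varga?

By current position: Varga (President); then Nguyen (Provost); then Quinn, Tanaka, Castillo and Johansson (Dean); then Ruiz (Department Chair); then Mbeki and Vance (Professor).
Quinn, Tanaka, Castillo and Johansson all have date of appointment to current position 2 Mar 2009, so the next rule applies.
Among Quinn, Tanaka, Castillo and Johansson, by date the degree was conferred (later first): Quinn (Jun 15, 2009) before Tanaka (Jun 19, 2008) before Castillo and Johansson (Feb 27, 2008).
Castillo and Johansson are each not an endowed-chair holder, so the next rule applies.
Among Castillo and Johansson, alphabetically by surname: Castillo before Johansson.
Mbeki and Vance both have date of appointment to current position 21 Mar 2008, so the next rule applies.
Mbeki and Vance both have date the degree was conferred Nov 10, 1997, so the next rule applies.
Mbeki and Vance are each an endowed-chair holder, so the next rule applies.
Among Mbeki and Vance, alphabetically by surname: Mbeki before Vance.
Order: Varga, Nguyen, Quinn, Tanaka, Castillo, Johansson, Ruiz, Mbeki, Vance.

Nguyen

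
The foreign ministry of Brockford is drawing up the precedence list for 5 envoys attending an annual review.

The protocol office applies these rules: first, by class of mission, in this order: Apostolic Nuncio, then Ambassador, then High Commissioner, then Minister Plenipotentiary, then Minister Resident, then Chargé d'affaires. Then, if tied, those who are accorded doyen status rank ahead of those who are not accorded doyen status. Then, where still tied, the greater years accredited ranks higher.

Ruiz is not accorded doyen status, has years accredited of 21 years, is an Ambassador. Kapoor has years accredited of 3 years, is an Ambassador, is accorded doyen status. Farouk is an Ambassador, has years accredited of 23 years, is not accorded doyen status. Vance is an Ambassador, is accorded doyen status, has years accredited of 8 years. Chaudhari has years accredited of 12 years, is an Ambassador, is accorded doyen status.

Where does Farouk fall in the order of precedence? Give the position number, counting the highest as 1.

4

By class of mission: Chaudhari, Vance, Kapoor, Farouk and Ruiz (Ambassador).
Among Chaudhari, Vance, Kapoor, Farouk and Ruiz, accorded doyen status before not accorded doyen status: Chaudhari, Vance and Kapoor (accorded doyen status) before Farouk and Ruiz (not accorded doyen status).
Among Chaudhari, Vance and Kapoor, by years accredited (higher first): Chaudhari (12 years) before Vance (8 years) before Kapoor (3 years).
Among Farouk and Ruiz, by years accredited (higher first): Farouk (23 years) before Ruiz (21 years).
Order: Chaudhari, Vance, Kapoor, Farouk, Ruiz. So position 4.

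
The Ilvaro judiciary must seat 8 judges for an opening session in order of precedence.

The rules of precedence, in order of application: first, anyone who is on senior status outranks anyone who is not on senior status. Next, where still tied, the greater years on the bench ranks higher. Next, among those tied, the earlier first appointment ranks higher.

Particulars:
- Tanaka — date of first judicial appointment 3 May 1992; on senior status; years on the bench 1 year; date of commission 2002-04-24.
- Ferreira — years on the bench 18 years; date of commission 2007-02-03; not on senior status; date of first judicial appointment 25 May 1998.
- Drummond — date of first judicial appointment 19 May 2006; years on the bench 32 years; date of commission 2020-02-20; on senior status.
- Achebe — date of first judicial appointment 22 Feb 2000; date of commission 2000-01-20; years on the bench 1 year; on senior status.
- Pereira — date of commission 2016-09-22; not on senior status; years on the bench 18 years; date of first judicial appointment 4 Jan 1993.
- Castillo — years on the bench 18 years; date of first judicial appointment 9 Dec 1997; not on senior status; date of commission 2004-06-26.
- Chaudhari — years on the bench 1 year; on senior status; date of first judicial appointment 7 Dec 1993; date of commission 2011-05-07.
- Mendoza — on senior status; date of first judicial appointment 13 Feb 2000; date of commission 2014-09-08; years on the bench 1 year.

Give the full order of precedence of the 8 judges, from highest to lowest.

By the first rule: Drummond, Tanaka, Chaudhari, Mendoza and Achebe (each on senior status); then Pereira, Castillo and Ferreira (each not on senior status).
Among Drummond, Tanaka, Chaudhari, Mendoza and Achebe, by years on the bench (higher first): Drummond (32 years) before Tanaka, Chaudhari, Mendoza and Achebe (1 year).
Among Tanaka, Chaudhari, Mendoza and Achebe, by date of first judicial appointment (earlier first): Tanaka (3 May 1992) before Chaudhari (7 Dec 1993) before Mendoza (13 Feb 2000) before Achebe (22 Feb 2000).
Pereira, Castillo and Ferreira all have years on the bench 18 years, so the next rule applies.
Among Pereira, Castillo and Ferreira, by date of first judicial appointment (earlier first): Pereira (4 Jan 1993) before Castillo (9 Dec 1997) before Ferreira (25 May 1998).
Full order: Drummond, Tanaka, Chaudhari, Mendoza, Achebe, Pereira, Castillo, Ferreira.

Drummond, Tanaka, Chaudhari, Mendoza, Achebe, Pereira, Castillo, Ferreira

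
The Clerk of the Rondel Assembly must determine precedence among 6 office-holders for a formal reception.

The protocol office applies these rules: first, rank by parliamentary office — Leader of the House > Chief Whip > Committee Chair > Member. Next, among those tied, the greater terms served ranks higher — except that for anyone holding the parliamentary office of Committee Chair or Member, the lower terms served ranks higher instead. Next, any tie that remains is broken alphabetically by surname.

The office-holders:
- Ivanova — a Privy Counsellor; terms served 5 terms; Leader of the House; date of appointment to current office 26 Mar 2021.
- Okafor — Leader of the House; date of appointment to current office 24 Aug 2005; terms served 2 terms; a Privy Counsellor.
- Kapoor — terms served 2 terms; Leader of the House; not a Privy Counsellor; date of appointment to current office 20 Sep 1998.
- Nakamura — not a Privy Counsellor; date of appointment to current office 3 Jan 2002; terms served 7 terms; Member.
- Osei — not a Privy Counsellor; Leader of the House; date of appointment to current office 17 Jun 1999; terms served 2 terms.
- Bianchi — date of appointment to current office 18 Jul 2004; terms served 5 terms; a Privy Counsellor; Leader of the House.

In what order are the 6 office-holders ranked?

Bianchi, Ivanova, Kapoor, Okafor, Osei, Nakamura

By parliamentary office: Bianchi, Ivanova, Kapoor, Okafor and Osei (Leader of the House); then Nakamura (Member).
Among Bianchi, Ivanova, Kapoor, Okafor and Osei, by terms served (higher first): Bianchi and Ivanova (5 terms) before Kapoor, Okafor and Osei (2 terms).
Among Bianchi and Ivanova, alphabetically by surname: Bianchi before Ivanova.
Among Kapoor, Okafor and Osei, alphabetically by surname: Kapoor before Okafor before Osei.
Full order: Bianchi, Ivanova, Kapoor, Okafor, Osei, Nakamura.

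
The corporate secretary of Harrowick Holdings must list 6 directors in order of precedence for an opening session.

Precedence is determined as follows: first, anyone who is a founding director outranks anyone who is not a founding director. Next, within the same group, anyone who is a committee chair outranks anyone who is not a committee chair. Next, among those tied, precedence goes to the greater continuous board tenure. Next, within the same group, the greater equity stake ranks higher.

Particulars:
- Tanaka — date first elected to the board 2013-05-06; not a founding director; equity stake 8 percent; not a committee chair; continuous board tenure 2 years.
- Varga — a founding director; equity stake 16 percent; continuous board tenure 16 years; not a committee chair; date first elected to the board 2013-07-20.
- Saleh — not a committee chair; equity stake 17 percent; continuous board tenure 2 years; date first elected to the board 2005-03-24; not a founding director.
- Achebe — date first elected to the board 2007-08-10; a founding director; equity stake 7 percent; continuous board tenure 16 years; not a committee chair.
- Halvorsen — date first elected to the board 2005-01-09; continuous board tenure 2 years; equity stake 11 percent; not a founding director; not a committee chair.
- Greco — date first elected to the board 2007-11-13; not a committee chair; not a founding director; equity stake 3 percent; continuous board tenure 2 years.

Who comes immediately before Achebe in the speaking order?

Varga

By the first rule: Varga and Achebe (both a founding director); then Saleh, Halvorsen, Tanaka and Greco (each not a founding director).
Varga and Achebe are each not a committee chair, so the next rule applies.
Varga and Achebe both have continuous board tenure 16 years, so the next rule applies.
Among Varga and Achebe, by equity stake (higher first): Varga (16 percent) before Achebe (7 percent).
Saleh, Halvorsen, Tanaka and Greco are each not a committee chair, so the next rule applies.
Saleh, Halvorsen, Tanaka and Greco all have continuous board tenure 2 years, so the next rule applies.
Among Saleh, Halvorsen, Tanaka and Greco, by equity stake (higher first): Saleh (17 percent) before Halvorsen (11 percent) before Tanaka (8 percent) before Greco (3 percent).
Order: Varga, Achebe, Saleh, Halvorsen, Tanaka, Greco.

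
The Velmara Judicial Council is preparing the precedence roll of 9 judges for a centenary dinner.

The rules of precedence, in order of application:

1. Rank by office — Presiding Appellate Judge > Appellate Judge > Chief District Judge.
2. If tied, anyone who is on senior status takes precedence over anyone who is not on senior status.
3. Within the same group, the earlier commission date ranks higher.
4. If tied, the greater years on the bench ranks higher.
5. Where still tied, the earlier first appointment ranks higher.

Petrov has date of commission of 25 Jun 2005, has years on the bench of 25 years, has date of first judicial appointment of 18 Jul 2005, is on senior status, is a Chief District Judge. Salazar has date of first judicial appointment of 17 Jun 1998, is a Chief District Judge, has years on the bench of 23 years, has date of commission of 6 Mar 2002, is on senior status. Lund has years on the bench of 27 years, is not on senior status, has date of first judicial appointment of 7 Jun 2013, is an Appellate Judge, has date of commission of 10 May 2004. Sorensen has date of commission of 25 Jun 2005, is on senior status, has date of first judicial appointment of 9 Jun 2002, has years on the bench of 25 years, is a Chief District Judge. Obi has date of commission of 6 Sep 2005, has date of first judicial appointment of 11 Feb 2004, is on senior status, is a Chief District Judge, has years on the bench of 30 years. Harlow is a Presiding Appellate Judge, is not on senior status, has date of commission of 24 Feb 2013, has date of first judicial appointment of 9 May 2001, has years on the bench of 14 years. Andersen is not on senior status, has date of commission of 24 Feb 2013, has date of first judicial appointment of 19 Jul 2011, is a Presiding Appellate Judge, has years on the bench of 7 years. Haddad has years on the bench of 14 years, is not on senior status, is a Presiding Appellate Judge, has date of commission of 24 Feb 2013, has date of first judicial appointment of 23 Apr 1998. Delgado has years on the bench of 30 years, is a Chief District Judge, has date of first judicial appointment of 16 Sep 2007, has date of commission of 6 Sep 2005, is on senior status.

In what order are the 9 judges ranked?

By office: Haddad, Harlow and Andersen (Presiding Appellate Judge); then Lund (Appellate Judge); then Salazar, Sorensen, Petrov, Obi and Delgado (Chief District Judge).
Haddad, Harlow and Andersen are each not on senior status, so the next rule applies.
Haddad, Harlow and Andersen all have date of commission 24 Feb 2013, so the next rule applies.
Among Haddad, Harlow and Andersen, by years on the bench (higher first): Haddad and Harlow (14 years) before Andersen (7 years).
Among Haddad and Harlow, by date of first judicial appointment (earlier first): Haddad (23 Apr 1998) before Harlow (9 May 2001).
Salazar, Sorensen, Petrov, Obi and Delgado are each on senior status, so the next rule applies.
Among Salazar, Sorensen, Petrov, Obi and Delgado, by date of commission (earlier first): Salazar (6 Mar 2002) before Sorensen and Petrov (25 Jun 2005) before Obi and Delgado (6 Sep 2005).
Sorensen and Petrov both have years on the bench 25 years, so the next rule applies.
Among Sorensen and Petrov, by date of first judicial appointment (earlier first): Sorensen (9 Jun 2002) before Petrov (18 Jul 2005).
Obi and Delgado both have years on the bench 30 years, so the next rule applies.
Among Obi and Delgado, by date of first judicial appointment (earlier first): Obi (11 Feb 2004) before Delgado (16 Sep 2007).
Full order: Haddad, Harlow, Andersen, Lund, Salazar, Sorensen, Petrov, Obi, Delgado.

Haddad, Harlow, Andersen, Lund, Salazar, Sorensen, Petrov, Obi, Delgado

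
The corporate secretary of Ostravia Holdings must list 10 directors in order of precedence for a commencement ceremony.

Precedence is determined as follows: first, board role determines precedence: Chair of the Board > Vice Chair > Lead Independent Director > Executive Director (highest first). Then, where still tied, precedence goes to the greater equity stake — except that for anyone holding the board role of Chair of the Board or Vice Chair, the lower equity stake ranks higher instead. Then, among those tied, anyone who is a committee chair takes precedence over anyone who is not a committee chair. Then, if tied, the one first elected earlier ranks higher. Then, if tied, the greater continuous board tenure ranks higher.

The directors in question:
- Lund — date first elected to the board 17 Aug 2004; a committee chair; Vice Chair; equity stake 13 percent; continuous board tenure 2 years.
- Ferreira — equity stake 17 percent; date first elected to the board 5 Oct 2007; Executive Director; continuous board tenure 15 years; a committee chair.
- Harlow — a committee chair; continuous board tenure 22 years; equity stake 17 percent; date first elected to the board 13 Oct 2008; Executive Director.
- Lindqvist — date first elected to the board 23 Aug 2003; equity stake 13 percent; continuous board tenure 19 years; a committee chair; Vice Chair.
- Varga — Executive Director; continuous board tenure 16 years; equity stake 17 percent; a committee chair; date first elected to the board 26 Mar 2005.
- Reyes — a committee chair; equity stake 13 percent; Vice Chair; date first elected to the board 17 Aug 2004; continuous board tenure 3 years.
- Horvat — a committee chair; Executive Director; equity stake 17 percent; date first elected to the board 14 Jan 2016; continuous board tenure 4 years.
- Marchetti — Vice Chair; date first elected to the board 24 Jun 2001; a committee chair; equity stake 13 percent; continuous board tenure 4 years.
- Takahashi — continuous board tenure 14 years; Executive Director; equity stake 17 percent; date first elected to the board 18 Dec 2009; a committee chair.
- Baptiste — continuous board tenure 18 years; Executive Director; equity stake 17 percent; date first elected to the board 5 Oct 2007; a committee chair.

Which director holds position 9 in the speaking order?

By board role: Marchetti, Lindqvist, Reyes and Lund (Vice Chair); then Varga, Baptiste, Ferreira, Harlow, Takahashi and Horvat (Executive Director).
Marchetti, Lindqvist, Reyes and Lund all have equity stake 13 percent, so the next rule applies.
Marchetti, Lindqvist, Reyes and Lund are each a committee chair, so the next rule applies.
Among Marchetti, Lindqvist, Reyes and Lund, by date first elected to the board (earlier first): Marchetti (24 Jun 2001) before Lindqvist (23 Aug 2003) before Reyes and Lund (17 Aug 2004).
Among Reyes and Lund, by continuous board tenure (higher first): Reyes (3 years) before Lund (2 years).
Varga, Baptiste, Ferreira, Harlow, Takahashi and Horvat all have equity stake 17 percent, so the next rule applies.
Varga, Baptiste, Ferreira, Harlow, Takahashi and Horvat are each a committee chair, so the next rule applies.
Among Varga, Baptiste, Ferreira, Harlow, Takahashi and Horvat, by date first elected to the board (earlier first): Varga (26 Mar 2005) before Baptiste and Ferreira (5 Oct 2007) before Harlow (13 Oct 2008) before Takahashi (18 Dec 2009) before Horvat (14 Jan 2016).
Among Baptiste and Ferreira, by continuous board tenure (higher first): Baptiste (18 years) before Ferreira (15 years).
Order: Marchetti, Lindqvist, Reyes, Lund, Varga, Baptiste, Ferreira, Harlow, Takahashi, Horvat.

Takahashi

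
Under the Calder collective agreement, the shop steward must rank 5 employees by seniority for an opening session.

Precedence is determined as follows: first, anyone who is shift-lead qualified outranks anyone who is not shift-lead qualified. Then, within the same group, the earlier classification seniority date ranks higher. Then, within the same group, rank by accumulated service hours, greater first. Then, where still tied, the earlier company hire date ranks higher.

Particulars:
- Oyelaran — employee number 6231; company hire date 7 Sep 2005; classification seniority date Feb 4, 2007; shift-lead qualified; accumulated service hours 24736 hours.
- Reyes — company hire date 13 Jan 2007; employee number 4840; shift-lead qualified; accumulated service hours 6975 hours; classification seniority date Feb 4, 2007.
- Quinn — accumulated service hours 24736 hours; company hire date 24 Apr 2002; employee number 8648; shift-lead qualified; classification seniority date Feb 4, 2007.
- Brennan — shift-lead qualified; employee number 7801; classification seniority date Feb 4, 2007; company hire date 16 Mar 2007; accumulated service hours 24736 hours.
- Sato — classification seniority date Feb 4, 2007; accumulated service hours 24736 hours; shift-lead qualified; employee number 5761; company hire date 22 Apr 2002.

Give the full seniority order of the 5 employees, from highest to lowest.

Sato, Quinn, Oyelaran, Brennan, Reyes

By the first rule: Sato, Quinn, Oyelaran, Brennan and Reyes (each shift-lead qualified).
Sato, Quinn, Oyelaran, Brennan and Reyes all have classification seniority date Feb 4, 2007, so the next rule applies.
Among Sato, Quinn, Oyelaran, Brennan and Reyes, by accumulated service hours (higher first): Sato, Quinn, Oyelaran and Brennan (24736 hours) before Reyes (6975 hours).
Among Sato, Quinn, Oyelaran and Brennan, by company hire date (earlier first): Sato (22 Apr 2002) before Quinn (24 Apr 2002) before Oyelaran (7 Sep 2005) before Brennan (16 Mar 2007).
Full order: Sato, Quinn, Oyelaran, Brennan, Reyes.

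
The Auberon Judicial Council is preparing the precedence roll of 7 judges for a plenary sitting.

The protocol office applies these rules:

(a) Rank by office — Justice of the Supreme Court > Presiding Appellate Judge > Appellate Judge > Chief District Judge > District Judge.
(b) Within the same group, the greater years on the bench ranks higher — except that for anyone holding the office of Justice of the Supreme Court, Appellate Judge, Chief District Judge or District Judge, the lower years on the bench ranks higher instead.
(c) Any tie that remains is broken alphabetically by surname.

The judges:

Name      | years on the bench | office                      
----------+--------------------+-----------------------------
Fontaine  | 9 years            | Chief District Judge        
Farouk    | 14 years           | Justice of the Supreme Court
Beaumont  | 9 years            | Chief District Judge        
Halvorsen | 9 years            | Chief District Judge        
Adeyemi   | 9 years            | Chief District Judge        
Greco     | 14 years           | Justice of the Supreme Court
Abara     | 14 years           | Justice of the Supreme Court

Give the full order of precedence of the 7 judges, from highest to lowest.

By office: Abara, Farouk and Greco (Justice of the Supreme Court); then Adeyemi, Beaumont, Fontaine and Halvorsen (Chief District Judge).
Abara, Farouk and Greco all have years on the bench 14 years, so the next rule applies.
Among Abara, Farouk and Greco, alphabetically by surname: Abara before Farouk before Greco.
Adeyemi, Beaumont, Fontaine and Halvorsen all have years on the bench 9 years, so the next rule applies.
Among Adeyemi, Beaumont, Fontaine and Halvorsen, alphabetically by surname: Adeyemi before Beaumont before Fontaine before Halvorsen.
Full order: Abara, Farouk, Greco, Adeyemi, Beaumont, Fontaine, Halvorsen.

Abara, Farouk, Greco, Adeyemi, Beaumont, Fontaine, Halvorsen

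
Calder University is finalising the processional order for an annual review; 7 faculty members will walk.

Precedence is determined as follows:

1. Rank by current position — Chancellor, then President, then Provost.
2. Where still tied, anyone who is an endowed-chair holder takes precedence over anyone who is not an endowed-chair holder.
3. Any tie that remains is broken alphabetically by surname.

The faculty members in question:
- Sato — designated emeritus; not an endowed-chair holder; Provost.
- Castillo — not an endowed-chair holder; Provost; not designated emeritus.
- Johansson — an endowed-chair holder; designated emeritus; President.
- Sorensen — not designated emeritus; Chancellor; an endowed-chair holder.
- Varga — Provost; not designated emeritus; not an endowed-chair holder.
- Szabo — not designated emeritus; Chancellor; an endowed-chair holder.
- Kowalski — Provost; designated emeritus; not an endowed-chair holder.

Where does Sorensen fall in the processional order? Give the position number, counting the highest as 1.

1

By current position: Sorensen and Szabo (Chancellor); then Johansson (President); then Castillo, Kowalski, Sato and Varga (Provost).
Sorensen and Szabo are each an endowed-chair holder, so the next rule applies.
Among Sorensen and Szabo, alphabetically by surname: Sorensen before Szabo.
Castillo, Kowalski, Sato and Varga are each not an endowed-chair holder, so the next rule applies.
Among Castillo, Kowalski, Sato and Varga, alphabetically by surname: Castillo before Kowalski before Sato before Varga.
Order: Sorensen, Szabo, Johansson, Castillo, Kowalski, Sato, Varga. So position 1.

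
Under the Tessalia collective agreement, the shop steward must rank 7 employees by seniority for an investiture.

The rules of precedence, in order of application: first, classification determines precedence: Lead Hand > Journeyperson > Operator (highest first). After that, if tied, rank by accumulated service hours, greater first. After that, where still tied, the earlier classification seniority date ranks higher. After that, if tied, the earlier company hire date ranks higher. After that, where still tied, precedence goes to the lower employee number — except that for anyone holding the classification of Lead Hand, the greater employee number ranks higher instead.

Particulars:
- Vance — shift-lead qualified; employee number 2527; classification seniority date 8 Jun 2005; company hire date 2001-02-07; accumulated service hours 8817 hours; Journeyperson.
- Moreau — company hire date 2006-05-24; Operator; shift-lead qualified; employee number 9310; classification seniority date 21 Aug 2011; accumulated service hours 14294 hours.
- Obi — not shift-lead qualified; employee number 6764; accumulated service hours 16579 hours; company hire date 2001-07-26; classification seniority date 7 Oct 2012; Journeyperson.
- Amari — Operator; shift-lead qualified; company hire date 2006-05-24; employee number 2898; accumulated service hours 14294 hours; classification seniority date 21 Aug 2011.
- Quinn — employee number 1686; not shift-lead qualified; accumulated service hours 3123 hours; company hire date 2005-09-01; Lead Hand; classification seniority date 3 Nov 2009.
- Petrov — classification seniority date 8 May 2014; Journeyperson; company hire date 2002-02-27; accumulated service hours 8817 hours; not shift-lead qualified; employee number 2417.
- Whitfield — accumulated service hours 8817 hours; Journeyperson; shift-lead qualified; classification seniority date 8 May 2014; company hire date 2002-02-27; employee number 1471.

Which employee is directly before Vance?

Obi

By classification: Quinn (Lead Hand); then Obi, Vance, Whitfield and Petrov (Journeyperson); then Amari and Moreau (Operator).
Among Obi, Vance, Whitfield and Petrov, by accumulated service hours (higher first): Obi (16579 hours) before Vance, Whitfield and Petrov (8817 hours).
Among Vance, Whitfield and Petrov, by classification seniority date (earlier first): Vance (8 Jun 2005) before Whitfield and Petrov (8 May 2014).
Whitfield and Petrov both have company hire date 2002-02-27, so the next rule applies.
Among Whitfield and Petrov, by employee number (lower first): Whitfield (1471) before Petrov (2417).
Amari and Moreau both have accumulated service hours 14294 hours, so the next rule applies.
Amari and Moreau both have classification seniority date 21 Aug 2011, so the next rule applies.
Amari and Moreau both have company hire date 2006-05-24, so the next rule applies.
Among Amari and Moreau, by employee number (lower first): Amari (2898) before Moreau (9310).
Order: Quinn, Obi, Vance, Whitfield, Petrov, Amari, Moreau.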